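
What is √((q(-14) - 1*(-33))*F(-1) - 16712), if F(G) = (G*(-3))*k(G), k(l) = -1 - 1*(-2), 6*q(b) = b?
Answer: 2*I*√4155 ≈ 128.92*I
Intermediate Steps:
q(b) = b/6
k(l) = 1 (k(l) = -1 + 2 = 1)
F(G) = -3*G (F(G) = (G*(-3))*1 = -3*G*1 = -3*G)
√((q(-14) - 1*(-33))*F(-1) - 16712) = √(((⅙)*(-14) - 1*(-33))*(-3*(-1)) - 16712) = √((-7/3 + 33)*3 - 16712) = √((92/3)*3 - 16712) = √(92 - 16712) = √(-16620) = 2*I*√4155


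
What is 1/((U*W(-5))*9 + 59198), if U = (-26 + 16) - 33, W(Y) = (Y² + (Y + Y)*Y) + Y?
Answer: 1/32108 ≈ 3.1145e-5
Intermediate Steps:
W(Y) = Y + 3*Y² (W(Y) = (Y² + (2*Y)*Y) + Y = (Y² + 2*Y²) + Y = 3*Y² + Y = Y + 3*Y²)
U = -43 (U = -10 - 33 = -43)
1/((U*W(-5))*9 + 59198) = 1/(-(-215)*(1 + 3*(-5))*9 + 59198) = 1/(-(-215)*(1 - 15)*9 + 59198) = 1/(-(-215)*(-14)*9 + 59198) = 1/(-43*70*9 + 59198) = 1/(-3010*9 + 59198) = 1/(-27090 + 59198) = 1/32108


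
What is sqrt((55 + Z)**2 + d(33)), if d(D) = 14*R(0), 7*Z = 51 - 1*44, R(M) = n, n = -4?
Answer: 2*sqrt(770) ≈ 55.498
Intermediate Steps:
R(M) = -4
Z = 1 (Z = (51 - 1*44)/7 = (51 - 44)/7 = (1/7)*7 = 1)
d(D) = -56 (d(D) = 14*(-4) = -56)
sqrt((55 + Z)**2 + d(33)) = sqrt((55 + 1)**2 - 56) = sqrt(56**2 - 56) = sqrt(3136 - 56) = sqrt(3080) = 2*sqrt(770)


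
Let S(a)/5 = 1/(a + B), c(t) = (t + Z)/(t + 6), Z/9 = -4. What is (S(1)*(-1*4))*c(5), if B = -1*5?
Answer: -155/11 ≈ -14.091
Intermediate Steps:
Z = -36 (Z = 9*(-4) = -36)
B = -5
c(t) = (-36 + t)/(6 + t) (c(t) = (t - 36)/(t + 6) = (-36 + t)/(6 + t))
S(a) = 5/(-5 + a) (S(a) = 5/(a - 5) = 5/(-5 + a))
(S(1)*(-1*4))*c(5) = ((5/(-5 + 1))*(-1*4))*((-36 + 5)/(6 + 5)) = ((5/(-4))*(-4))*(-31/11) = ((5*(-¼))*(-4))*((1/11)*(-31)) = -5/4*(-4)*(-31/11) = 5*(-31/11) = -155/11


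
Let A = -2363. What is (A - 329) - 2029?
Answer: -4721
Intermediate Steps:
(A - 329) - 2029 = (-2363 - 329) - 2029 = -2692 - 2029 = -4721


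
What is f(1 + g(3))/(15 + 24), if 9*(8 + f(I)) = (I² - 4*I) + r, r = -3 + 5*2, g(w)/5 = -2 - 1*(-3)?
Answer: -53/351 ≈ -0.15100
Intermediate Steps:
g(w) = 5 (g(w) = 5*(-2 - 1*(-3)) = 5*(-2 + 3) = 5*1 = 5)
r = 7 (r = -3 + 10 = 7)
f(I) = -65/9 - 4*I/9 + I²/9 (f(I) = -8 + ((I² - 4*I) + 7)/9 = -8 + (7 + I² - 4*I)/9 = -8 + (7/9 - 4*I/9 + I²/9) = -65/9 - 4*I/9 + I²/9)
f(1 + g(3))/(15 + 24) = (-65/9 - 4*(1 + 5)/9 + (1 + 5)²/9)/(15 + 24) = (-65/9 - 4/9*6 + (⅑)*6²)/39 = (-65/9 - 8/3 + (⅑)*36)/39 = (-65/9 - 8/3 + 4)/39 = (1/39)*(-53/9) = -53/351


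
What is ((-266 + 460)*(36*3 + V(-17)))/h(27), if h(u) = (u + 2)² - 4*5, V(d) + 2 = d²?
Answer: 76630/821 ≈ 93.337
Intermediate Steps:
V(d) = -2 + d²
h(u) = -20 + (2 + u)² (h(u) = (2 + u)² - 20 = -20 + (2 + u)²)
((-266 + 460)*(36*3 + V(-17)))/h(27) = ((-266 + 460)*(36*3 + (-2 + (-17)²)))/(-20 + (2 + 27)²) = (194*(108 + (-2 + 289)))/(-20 + 29²) = (194*(108 + 287))/(-20 + 841) = (194*395)/821 = 76630*(1/821) = 76630/821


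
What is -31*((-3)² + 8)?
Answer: -527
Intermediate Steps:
-31*((-3)² + 8) = -31*(9 + 8) = -31*17 = -527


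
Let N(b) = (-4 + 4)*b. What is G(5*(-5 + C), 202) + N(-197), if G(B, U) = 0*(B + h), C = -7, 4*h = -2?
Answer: 0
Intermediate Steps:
h = -½ (h = (¼)*(-2) = -½ ≈ -0.50000)
G(B, U) = 0 (G(B, U) = 0*(B - ½) = 0*(-½ + B) = 0)
N(b) = 0 (N(b) = 0*b = 0)
G(5*(-5 + C), 202) + N(-197) = 0 + 0 = 0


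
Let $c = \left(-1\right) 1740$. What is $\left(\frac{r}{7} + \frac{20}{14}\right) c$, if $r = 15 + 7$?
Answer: $- \frac{55680}{7} \approx -7954.3$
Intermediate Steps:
$r = 22$
$c = -1740$
$\left(\frac{r}{7} + \frac{20}{14}\right) c = \left(\frac{22}{7} + \frac{20}{14}\right) \left(-1740\right) = \left(22 \cdot \frac{1}{7} + 20 \cdot \frac{1}{14}\right) \left(-1740\right) = \left(\frac{22}{7} + \frac{10}{7}\right) \left(-1740\right) = \frac{32}{7} \left(-1740\right) = - \frac{55680}{7}$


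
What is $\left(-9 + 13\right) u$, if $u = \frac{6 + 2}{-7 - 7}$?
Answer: $- \frac{16}{7} \approx -2.2857$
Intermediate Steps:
$u = - \frac{4}{7}$ ($u = \frac{8}{-14} = 8 \left(- \frac{1}{14}\right) = - \frac{4}{7} \approx -0.57143$)
$\left(-9 + 13\right) u = \left(-9 + 13\right) \left(- \frac{4}{7}\right) = 4 \left(- \frac{4}{7}\right) = - \frac{16}{7}$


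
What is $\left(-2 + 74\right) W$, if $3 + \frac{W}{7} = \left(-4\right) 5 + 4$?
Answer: $-9576$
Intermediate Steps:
$W = -133$ ($W = -21 + 7 \left(\left(-4\right) 5 + 4\right) = -21 + 7 \left(-20 + 4\right) = -21 + 7 \left(-16\right) = -21 - 112 = -133$)
$\left(-2 + 74\right) W = \left(-2 + 74\right) \left(-133\right) = 72 \left(-133\right) = -9576$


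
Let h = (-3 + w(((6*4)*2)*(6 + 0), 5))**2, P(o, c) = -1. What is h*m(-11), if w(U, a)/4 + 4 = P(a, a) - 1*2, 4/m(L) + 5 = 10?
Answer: 3844/5 ≈ 768.80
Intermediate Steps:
m(L) = 4/5 (m(L) = 4/(-5 + 10) = 4/5)
w(U, a) = -28 (w(U, a) = -16 + 4*(-1 - 1*2) = -16 + 4*(-1 - 2) = -16 + 4*(-3) = -16 - 12 = -28)
h = 961 (h = (-3 - 28)**2 = (-31)**2 = 961)
h*m(-11) = 961*(4/5) = 3844/5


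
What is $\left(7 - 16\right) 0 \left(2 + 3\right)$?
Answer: $0$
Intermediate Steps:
$\left(7 - 16\right) 0 \left(2 + 3\right) = \left(7 - 16\right) 0 \cdot 5 = \left(-9\right) 0 = 0$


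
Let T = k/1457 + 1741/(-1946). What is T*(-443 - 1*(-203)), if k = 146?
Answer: 270302520/1417661 ≈ 190.67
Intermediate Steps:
T = -2252521/2835322 (T = 146/1457 + 1741/(-1946) = 146*(1/1457) + 1741*(-1/1946) = 146/1457 - 1741/1946 = -2252521/2835322 ≈ -0.79445)
T*(-443 - 1*(-203)) = -2252521*(-443 - 1*(-203))/2835322 = -2252521*(-443 + 203)/2835322 = -2252521/2835322*(-240) = 270302520/1417661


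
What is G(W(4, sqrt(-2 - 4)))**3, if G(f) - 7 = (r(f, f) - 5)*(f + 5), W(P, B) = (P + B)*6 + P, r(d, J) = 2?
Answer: -242144 - 422064*I*sqrt(6) ≈ -2.4214e+5 - 1.0338e+6*I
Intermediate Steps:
W(P, B) = 6*B + 7*P (W(P, B) = (B + P)*6 + P = (6*B + 6*P) + P = 6*B + 7*P)
G(f) = -8 - 3*f (G(f) = 7 + (2 - 5)*(f + 5) = 7 - 3*(5 + f) = 7 + (-15 - 3*f) = -8 - 3*f)
G(W(4, sqrt(-2 - 4)))**3 = (-8 - 3*(6*sqrt(-2 - 4) + 7*4))**3 = (-8 - 3*(6*sqrt(-6) + 28))**3 = (-8 - 3*(6*(I*sqrt(6)) + 28))**3 = (-8 - 3*(6*I*sqrt(6) + 28))**3 = (-8 - 3*(28 + 6*I*sqrt(6)))**3 = (-8 + (-84 - 18*I*sqrt(6)))**3 = (-92 - 18*I*sqrt(6))**3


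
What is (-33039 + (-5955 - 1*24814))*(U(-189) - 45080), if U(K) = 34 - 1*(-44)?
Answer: 2871487616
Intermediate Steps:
U(K) = 78 (U(K) = 34 + 44 = 78)
(-33039 + (-5955 - 1*24814))*(U(-189) - 45080) = (-33039 + (-5955 - 1*24814))*(78 - 45080) = (-33039 + (-5955 - 24814))*(-45002) = (-33039 - 30769)*(-45002) = -63808*(-45002) = 2871487616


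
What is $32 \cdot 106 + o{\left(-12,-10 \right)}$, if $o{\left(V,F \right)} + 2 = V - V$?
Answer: $3390$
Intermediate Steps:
$o{\left(V,F \right)} = -2$ ($o{\left(V,F \right)} = -2 + \left(V - V\right) = -2 + 0 = -2$)
$32 \cdot 106 + o{\left(-12,-10 \right)} = 32 \cdot 106 - 2 = 3392 - 2 = 3390$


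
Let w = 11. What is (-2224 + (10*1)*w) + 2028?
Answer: -86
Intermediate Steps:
(-2224 + (10*1)*w) + 2028 = (-2224 + (10*1)*11) + 2028 = (-2224 + 10*11) + 2028 = (-2224 + 110) + 2028 = -2114 + 2028 = -86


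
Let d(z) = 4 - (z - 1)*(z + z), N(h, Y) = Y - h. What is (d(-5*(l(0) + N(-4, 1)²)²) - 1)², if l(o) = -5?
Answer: 64063967976009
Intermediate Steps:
d(z) = 4 - 2*z*(-1 + z) (d(z) = 4 - (-1 + z)*2*z = 4 - 2*z*(-1 + z))
(d(-5*(l(0) + N(-4, 1)²)²) - 1)² = ((4 - 2*25*(-5 + (1 - 1*(-4))²)⁴ + 2*(-5*(-5 + (1 - 1*(-4))²)²)) - 1)² = ((4 - 2*25*(-5 + (1 + 4)²)⁴ + 2*(-5*(-5 + (1 + 4)²)²)) - 1)² = ((4 - 2*25*(-5 + 5²)⁴ + 2*(-5*(-5 + 5²)²)) - 1)² = ((4 - 2*25*(-5 + 25)⁴ + 2*(-5*(-5 + 25)²)) - 1)² = ((4 - 2*(-5*20²)² + 2*(-5*20²)) - 1)² = ((4 - 2*(-5*400)² + 2*(-5*400)) - 1)² = ((4 - 2*(-2000)² + 2*(-2000)) - 1)² = ((4 - 2*4000000 - 4000) - 1)² = ((4 - 8000000 - 4000) - 1)² = (-8003996 - 1)² = (-8003997)² = 64063967976009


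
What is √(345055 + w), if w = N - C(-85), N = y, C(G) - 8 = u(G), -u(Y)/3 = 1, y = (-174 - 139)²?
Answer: √443019 ≈ 665.60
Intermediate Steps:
y = 97969 (y = (-313)² = 97969)
u(Y) = -3 (u(Y) = -3*1 = -3)
C(G) = 5 (C(G) = 8 - 3 = 5)
N = 97969
w = 97964 (w = 97969 - 1*5 = 97969 - 5 = 97964)
√(345055 + w) = √(345055 + 97964) = √443019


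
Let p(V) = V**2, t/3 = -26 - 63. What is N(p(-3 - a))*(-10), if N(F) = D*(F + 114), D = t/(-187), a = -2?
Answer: -307050/187 ≈ -1642.0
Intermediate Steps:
t = -267 (t = 3*(-26 - 63) = 3*(-89) = -267)
D = 267/187 (D = -267/(-187) = -267*(-1/187) = 267/187 ≈ 1.4278)
N(F) = 30438/187 + 267*F/187 (N(F) = 267*(F + 114)/187 = 267*(114 + F)/187 = 30438/187 + 267*F/187)
N(p(-3 - a))*(-10) = (30438/187 + 267*(-3 - 1*(-2))**2/187)*(-10) = (30438/187 + 267*(-3 + 2)**2/187)*(-10) = (30438/187 + (267/187)*(-1)**2)*(-10) = (30438/187 + (267/187)*1)*(-10) = (30438/187 + 267/187)*(-10) = (30705/187)*(-10) = -307050/187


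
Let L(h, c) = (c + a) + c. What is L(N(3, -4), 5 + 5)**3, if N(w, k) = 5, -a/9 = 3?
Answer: -343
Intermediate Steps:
a = -27 (a = -9*3 = -27)
L(h, c) = -27 + 2*c (L(h, c) = (c - 27) + c = (-27 + c) + c = -27 + 2*c)
L(N(3, -4), 5 + 5)**3 = (-27 + 2*(5 + 5))**3 = (-27 + 2*10)**3 = (-27 + 20)**3 = (-7)**3 = -343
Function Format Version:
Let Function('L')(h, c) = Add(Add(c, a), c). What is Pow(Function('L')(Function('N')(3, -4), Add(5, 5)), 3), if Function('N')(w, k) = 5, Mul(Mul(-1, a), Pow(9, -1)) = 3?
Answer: -343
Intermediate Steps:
a = -27 (a = Mul(-9, 3) = -27)
Function('L')(h, c) = Add(-27, Mul(2, c)) (Function('L')(h, c) = Add(Add(c, -27), c) = Add(Add(-27, c), c) = Add(-27, Mul(2, c)))
Pow(Function('L')(Function('N')(3, -4), Add(5, 5)), 3) = Pow(Add(-27, Mul(2, Add(5, 5))), 3) = Pow(Add(-27, Mul(2, 10)), 3) = Pow(Add(-27, 20), 3) = Pow(-7, 3) = -343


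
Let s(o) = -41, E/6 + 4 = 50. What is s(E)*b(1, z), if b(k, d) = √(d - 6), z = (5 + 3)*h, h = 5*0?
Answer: -41*I*√6 ≈ -100.43*I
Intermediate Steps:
E = 276 (E = -24 + 6*50 = -24 + 300 = 276)
h = 0
z = 0 (z = (5 + 3)*0 = 8*0 = 0)
b(k, d) = √(-6 + d)
s(E)*b(1, z) = -41*√(-6 + 0) = -41*I*√6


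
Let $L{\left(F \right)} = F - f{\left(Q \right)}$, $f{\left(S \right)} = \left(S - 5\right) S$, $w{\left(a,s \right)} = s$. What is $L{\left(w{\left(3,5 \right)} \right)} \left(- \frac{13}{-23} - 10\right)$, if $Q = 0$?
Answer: $- \frac{1085}{23} \approx -47.174$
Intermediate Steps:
$f{\left(S \right)} = S \left(-5 + S\right)$ ($f{\left(S \right)} = \left(-5 + S\right) S = S \left(-5 + S\right)$)
$L{\left(F \right)} = F$ ($L{\left(F \right)} = F - 0 \left(-5 + 0\right) = F - 0 \left(-5\right) = F - 0 = F + 0 = F$)
$L{\left(w{\left(3,5 \right)} \right)} \left(- \frac{13}{-23} - 10\right) = 5 \left(- \frac{13}{-23} - 10\right) = 5 \left(\left(-13\right) \left(- \frac{1}{23}\right) - 10\right) = 5 \left(\frac{13}{23} - 10\right) = 5 \left(- \frac{217}{23}\right) = - \frac{1085}{23}$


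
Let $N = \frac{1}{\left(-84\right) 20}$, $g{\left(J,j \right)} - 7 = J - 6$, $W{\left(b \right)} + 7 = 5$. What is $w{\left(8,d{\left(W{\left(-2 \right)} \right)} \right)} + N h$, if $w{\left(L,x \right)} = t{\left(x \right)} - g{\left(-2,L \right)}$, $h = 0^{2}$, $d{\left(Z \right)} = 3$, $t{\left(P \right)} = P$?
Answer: $4$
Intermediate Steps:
$W{\left(b \right)} = -2$ ($W{\left(b \right)} = -7 + 5 = -2$)
$g{\left(J,j \right)} = 1 + J$ ($g{\left(J,j \right)} = 7 + \left(J - 6\right) = 7 + \left(-6 + J\right) = 1 + J$)
$N = - \frac{1}{1680}$ ($N = \left(- \frac{1}{84}\right) \frac{1}{20} = - \frac{1}{1680} \approx -0.00059524$)
$h = 0$
$w{\left(L,x \right)} = 1 + x$ ($w{\left(L,x \right)} = x - \left(1 - 2\right) = x - -1 = x + 1 = 1 + x$)
$w{\left(8,d{\left(W{\left(-2 \right)} \right)} \right)} + N h = \left(1 + 3\right) - 0 = 4 + 0 = 4$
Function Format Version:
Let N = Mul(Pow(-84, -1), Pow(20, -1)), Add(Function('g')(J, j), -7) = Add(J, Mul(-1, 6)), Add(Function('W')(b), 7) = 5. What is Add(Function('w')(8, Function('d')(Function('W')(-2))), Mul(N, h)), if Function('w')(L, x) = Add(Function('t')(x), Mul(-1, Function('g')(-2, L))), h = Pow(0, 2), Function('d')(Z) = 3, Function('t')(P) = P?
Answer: 4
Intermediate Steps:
Function('W')(b) = -2 (Function('W')(b) = Add(-7, 5) = -2)
Function('g')(J, j) = Add(1, J) (Function('g')(J, j) = Add(7, Add(J, Mul(-1, 6))) = Add(7, Add(J, -6)) = Add(7, Add(-6, J)) = Add(1, J))
N = Rational(-1, 1680) (N = Mul(Rational(-1, 84), Rational(1, 20)) = Rational(-1, 1680) ≈ -0.00059524)
h = 0
Function('w')(L, x) = Add(1, x) (Function('w')(L, x) = Add(x, Mul(-1, Add(1, -2))) = Add(x, Mul(-1, -1)) = Add(x, 1) = Add(1, x))
Add(Function('w')(8, Function('d')(Function('W')(-2))), Mul(N, h)) = Add(Add(1, 3), Mul(Rational(-1, 1680), 0)) = Add(4, 0) = 4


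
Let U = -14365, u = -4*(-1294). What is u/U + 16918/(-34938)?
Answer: -211933079/250942185 ≈ -0.84455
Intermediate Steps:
u = 5176
u/U + 16918/(-34938) = 5176/(-14365) + 16918/(-34938) = 5176*(-1/14365) + 16918*(-1/34938) = -5176/14365 - 8459/17469 = -211933079/250942185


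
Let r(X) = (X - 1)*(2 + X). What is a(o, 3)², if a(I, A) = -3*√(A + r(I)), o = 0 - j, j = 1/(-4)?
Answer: 189/16 ≈ 11.813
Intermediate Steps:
j = -¼ ≈ -0.25000
r(X) = (-1 + X)*(2 + X)
o = ¼ (o = 0 - 1*(-¼) = 0 + ¼ = ¼ ≈ 0.25000)
a(I, A) = -3*√(-2 + A + I + I²) (a(I, A) = -3*√(A + (-2 + I + I²)) = -3*√(-2 + A + I + I²))
a(o, 3)² = (-3*√(-2 + 3 + ¼ + (¼)²))² = (-3*√(-2 + 3 + ¼ + 1/16))² = (-3*√21/4)² = 189/16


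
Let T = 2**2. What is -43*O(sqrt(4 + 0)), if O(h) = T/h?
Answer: -86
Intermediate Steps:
T = 4
O(h) = 4/h
-43*O(sqrt(4 + 0)) = -172/(sqrt(4 + 0)) = -172/(sqrt(4)) = -172/2 = -43*2 = -86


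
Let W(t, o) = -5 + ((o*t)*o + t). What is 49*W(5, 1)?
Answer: 245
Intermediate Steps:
W(t, o) = -5 + t + t*o² (W(t, o) = -5 + (t*o² + t) = -5 + (t + t*o²) = -5 + t + t*o²)
49*W(5, 1) = 49*(-5 + 5 + 5*1²) = 49*(-5 + 5 + 5*1) = 49*(-5 + 5 + 5) = 49*5 = 245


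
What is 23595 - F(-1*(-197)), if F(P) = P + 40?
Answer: 23358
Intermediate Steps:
F(P) = 40 + P
23595 - F(-1*(-197)) = 23595 - (40 - 1*(-197)) = 23595 - (40 + 197) = 23595 - 1*237 = 23595 - 237 = 23358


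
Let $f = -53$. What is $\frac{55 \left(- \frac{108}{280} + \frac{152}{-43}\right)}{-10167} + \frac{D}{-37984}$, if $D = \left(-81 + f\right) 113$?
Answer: $\frac{24401966713}{58120590864} \approx 0.41985$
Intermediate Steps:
$D = -15142$ ($D = \left(-81 - 53\right) 113 = \left(-134\right) 113 = -15142$)
$\frac{55 \left(- \frac{108}{280} + \frac{152}{-43}\right)}{-10167} + \frac{D}{-37984} = \frac{55 \left(- \frac{108}{280} + \frac{152}{-43}\right)}{-10167} - \frac{15142}{-37984} = 55 \left(\left(-108\right) \frac{1}{280} + 152 \left(- \frac{1}{43}\right)\right) \left(- \frac{1}{10167}\right) - - \frac{7571}{18992} = 55 \left(- \frac{27}{70} - \frac{152}{43}\right) \left(- \frac{1}{10167}\right) + \frac{7571}{18992} = 55 \left(- \frac{11801}{3010}\right) \left(- \frac{1}{10167}\right) + \frac{7571}{18992} = \left(- \frac{129811}{602}\right) \left(- \frac{1}{10167}\right) + \frac{7571}{18992} = \frac{129811}{6120534} + \frac{7571}{18992} = \frac{24401966713}{58120590864}$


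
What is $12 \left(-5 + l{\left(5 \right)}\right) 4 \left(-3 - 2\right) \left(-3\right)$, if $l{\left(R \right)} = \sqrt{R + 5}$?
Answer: $-3600 + 720 \sqrt{10} \approx -1323.2$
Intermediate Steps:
$l{\left(R \right)} = \sqrt{5 + R}$
$12 \left(-5 + l{\left(5 \right)}\right) 4 \left(-3 - 2\right) \left(-3\right) = 12 \left(-5 + \sqrt{5 + 5}\right) 4 \left(-3 - 2\right) \left(-3\right) = 12 \left(-5 + \sqrt{10}\right) 4 \left(-5\right) \left(-3\right) = 12 \left(-5 + \sqrt{10}\right) \left(-20\right) \left(-3\right) = 12 \left(100 - 20 \sqrt{10}\right) \left(-3\right) = \left(1200 - 240 \sqrt{10}\right) \left(-3\right) = -3600 + 720 \sqrt{10}$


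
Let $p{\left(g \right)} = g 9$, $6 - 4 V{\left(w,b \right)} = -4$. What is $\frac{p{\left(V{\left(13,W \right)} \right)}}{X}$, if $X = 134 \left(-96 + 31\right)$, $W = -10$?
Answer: $- \frac{9}{3484} \approx -0.0025832$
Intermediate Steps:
$V{\left(w,b \right)} = \frac{5}{2}$ ($V{\left(w,b \right)} = \frac{3}{2} - -1 = \frac{3}{2} + 1 = \frac{5}{2}$)
$X = -8710$ ($X = 134 \left(-65\right) = -8710$)
$p{\left(g \right)} = 9 g$
$\frac{p{\left(V{\left(13,W \right)} \right)}}{X} = \frac{9 \cdot \frac{5}{2}}{-8710} = \frac{45}{2} \left(- \frac{1}{8710}\right) = - \frac{9}{3484}$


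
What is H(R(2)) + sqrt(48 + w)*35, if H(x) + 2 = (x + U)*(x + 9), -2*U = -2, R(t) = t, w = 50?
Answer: 31 + 245*sqrt(2) ≈ 377.48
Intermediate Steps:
U = 1 (U = -1/2*(-2) = 1)
H(x) = -2 + (1 + x)*(9 + x) (H(x) = -2 + (x + 1)*(x + 9) = -2 + (1 + x)*(9 + x))
H(R(2)) + sqrt(48 + w)*35 = (7 + 2**2 + 10*2) + sqrt(48 + 50)*35 = (7 + 4 + 20) + sqrt(98)*35 = 31 + (7*sqrt(2))*35 = 31 + 245*sqrt(2)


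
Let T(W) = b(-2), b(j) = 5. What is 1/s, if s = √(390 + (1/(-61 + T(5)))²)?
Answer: 56*√1223041/1223041 ≈ 0.050637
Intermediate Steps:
T(W) = 5
s = √1223041/56 (s = √(390 + (1/(-61 + 5))²) = √(390 + (1/(-56))²) = √(390 + (-1/56)²) = √(390 + 1/3136) = √(1223041/3136) = √1223041/56 ≈ 19.748)
1/s = 1/(√1223041/56) = 56*√1223041/1223041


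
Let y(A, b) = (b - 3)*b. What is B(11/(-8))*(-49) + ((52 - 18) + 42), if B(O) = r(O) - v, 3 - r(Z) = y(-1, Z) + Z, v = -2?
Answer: 3737/64 ≈ 58.391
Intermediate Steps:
y(A, b) = b*(-3 + b) (y(A, b) = (-3 + b)*b = b*(-3 + b))
r(Z) = 3 - Z - Z*(-3 + Z) (r(Z) = 3 - (Z*(-3 + Z) + Z) = 3 - (Z + Z*(-3 + Z)) = 3 + (-Z - Z*(-3 + Z)) = 3 - Z - Z*(-3 + Z))
B(O) = 5 - O - O*(-3 + O) (B(O) = (3 - O - O*(-3 + O)) - 1*(-2) = (3 - O - O*(-3 + O)) + 2 = 5 - O - O*(-3 + O))
B(11/(-8))*(-49) + ((52 - 18) + 42) = (5 - 11/(-8) - 11/(-8)*(-3 + 11/(-8)))*(-49) + ((52 - 18) + 42) = (5 - 11*(-1)/8 - 11*(-⅛)*(-3 + 11*(-⅛)))*(-49) + (34 + 42) = (5 - 1*(-11/8) - 1*(-11/8)*(-3 - 11/8))*(-49) + 76 = (5 + 11/8 - 1*(-11/8)*(-35/8))*(-49) + 76 = (5 + 11/8 - 385/64)*(-49) + 76 = (23/64)*(-49) + 76 = -1127/64 + 76 = 3737/64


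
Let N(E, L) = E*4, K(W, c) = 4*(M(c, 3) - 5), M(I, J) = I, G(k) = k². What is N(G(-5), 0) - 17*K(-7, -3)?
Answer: 644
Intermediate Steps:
K(W, c) = -20 + 4*c (K(W, c) = 4*(c - 5) = 4*(-5 + c) = -20 + 4*c)
N(E, L) = 4*E
N(G(-5), 0) - 17*K(-7, -3) = 4*(-5)² - 17*(-20 + 4*(-3)) = 4*25 - 17*(-20 - 12) = 100 - 17*(-32) = 100 + 544 = 644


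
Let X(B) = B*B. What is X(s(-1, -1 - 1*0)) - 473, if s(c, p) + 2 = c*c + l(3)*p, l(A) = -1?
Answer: -473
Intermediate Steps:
s(c, p) = -2 + c**2 - p (s(c, p) = -2 + (c*c - p) = -2 + (c**2 - p) = -2 + c**2 - p)
X(B) = B**2
X(s(-1, -1 - 1*0)) - 473 = (-2 + (-1)**2 - (-1 - 1*0))**2 - 473 = (-2 + 1 - (-1 + 0))**2 - 473 = (-2 + 1 - 1*(-1))**2 - 473 = (-2 + 1 + 1)**2 - 473 = 0**2 - 473 = 0 - 473 = -473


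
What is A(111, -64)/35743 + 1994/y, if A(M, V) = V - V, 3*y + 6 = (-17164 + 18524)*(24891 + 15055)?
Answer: 2991/27163277 ≈ 0.00011011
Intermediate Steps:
y = 54326554/3 (y = -2 + ((-17164 + 18524)*(24891 + 15055))/3 = -2 + (1360*39946)/3 = -2 + (1/3)*54326560 = -2 + 54326560/3 = 54326554/3 ≈ 1.8109e+7)
A(M, V) = 0
A(111, -64)/35743 + 1994/y = 0/35743 + 1994/(54326554/3) = 0*(1/35743) + 1994*(3/54326554) = 0 + 2991/27163277 = 2991/27163277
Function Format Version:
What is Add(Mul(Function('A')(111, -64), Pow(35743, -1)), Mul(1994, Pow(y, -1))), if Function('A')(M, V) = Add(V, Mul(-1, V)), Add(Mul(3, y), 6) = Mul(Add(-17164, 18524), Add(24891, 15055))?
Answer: Rational(2991, 27163277) ≈ 0.00011011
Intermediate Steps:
y = Rational(54326554, 3) (y = Add(-2, Mul(Rational(1, 3), Mul(Add(-17164, 18524), Add(24891, 15055)))) = Add(-2, Mul(Rational(1, 3), Mul(1360, 39946))) = Add(-2, Mul(Rational(1, 3), 54326560)) = Add(-2, Rational(54326560, 3)) = Rational(54326554, 3) ≈ 1.8109e+7)
Function('A')(M, V) = 0
Add(Mul(Function('A')(111, -64), Pow(35743, -1)), Mul(1994, Pow(y, -1))) = Add(Mul(0, Pow(35743, -1)), Mul(1994, Pow(Rational(54326554, 3), -1))) = Add(Mul(0, Rational(1, 35743)), Mul(1994, Rational(3, 54326554))) = Add(0, Rational(2991, 27163277)) = Rational(2991, 27163277)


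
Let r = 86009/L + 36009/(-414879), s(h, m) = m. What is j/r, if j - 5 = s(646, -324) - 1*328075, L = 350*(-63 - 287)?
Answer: 794755350235000/1909258591 ≈ 4.1626e+5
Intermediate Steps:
L = -122500 (L = 350*(-350) = -122500)
j = -328394 (j = 5 + (-324 - 1*328075) = 5 + (-324 - 328075) = 5 - 328399 = -328394)
r = -1909258591/2420127500 (r = 86009/(-122500) + 36009/(-414879) = 86009*(-1/122500) + 36009*(-1/414879) = -12287/17500 - 12003/138293 = -1909258591/2420127500 ≈ -0.78891)
j/r = -328394/(-1909258591/2420127500) = -328394*(-2420127500/1909258591) = 794755350235000/1909258591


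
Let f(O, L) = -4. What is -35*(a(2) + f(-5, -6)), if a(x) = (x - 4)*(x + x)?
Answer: 420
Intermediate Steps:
a(x) = 2*x*(-4 + x) (a(x) = (-4 + x)*(2*x) = 2*x*(-4 + x))
-35*(a(2) + f(-5, -6)) = -35*(2*2*(-4 + 2) - 4) = -35*(2*2*(-2) - 4) = -35*(-8 - 4) = -35*(-12) = 420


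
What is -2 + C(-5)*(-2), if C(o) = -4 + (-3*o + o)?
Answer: -14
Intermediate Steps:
C(o) = -4 - 2*o
-2 + C(-5)*(-2) = -2 + (-4 - 2*(-5))*(-2) = -2 + (-4 + 10)*(-2) = -2 + 6*(-2) = -2 - 12 = -14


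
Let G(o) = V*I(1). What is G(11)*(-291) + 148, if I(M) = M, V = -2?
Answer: 730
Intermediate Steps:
G(o) = -2 (G(o) = -2*1 = -2)
G(11)*(-291) + 148 = -2*(-291) + 148 = 582 + 148 = 730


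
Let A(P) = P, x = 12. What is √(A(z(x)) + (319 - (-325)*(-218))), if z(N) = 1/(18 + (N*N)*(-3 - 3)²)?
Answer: I*√733804522/102 ≈ 265.58*I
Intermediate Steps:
z(N) = 1/(18 + 36*N²) (z(N) = 1/(18 + N²*(-6)²) = 1/(18 + N²*36) = 1/(18 + 36*N²))
√(A(z(x)) + (319 - (-325)*(-218))) = √(1/(18*(1 + 2*12²)) + (319 - (-325)*(-218))) = √(1/(18*(1 + 2*144)) + (319 - 325*218)) = √(1/(18*(1 + 288)) + (319 - 70850)) = √((1/18)/289 - 70531) = √((1/18)*(1/289) - 70531) = √(1/5202 - 70531) = √(-366902261/5202) = I*√733804522/102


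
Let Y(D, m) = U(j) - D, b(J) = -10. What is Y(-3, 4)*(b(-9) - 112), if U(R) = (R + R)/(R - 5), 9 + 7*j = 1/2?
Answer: -35990/87 ≈ -413.68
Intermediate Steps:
j = -17/14 (j = -9/7 + (1/7)/2 = -9/7 + (1/7)*(1/2) = -9/7 + 1/14 = -17/14 ≈ -1.2143)
U(R) = 2*R/(-5 + R) (U(R) = (2*R)/(-5 + R) = 2*R/(-5 + R))
Y(D, m) = 34/87 - D (Y(D, m) = 2*(-17/14)/(-5 - 17/14) - D = 2*(-17/14)/(-87/14) - D = 2*(-17/14)*(-14/87) - D = 34/87 - D)
Y(-3, 4)*(b(-9) - 112) = (34/87 - 1*(-3))*(-10 - 112) = (34/87 + 3)*(-122) = (295/87)*(-122) = -35990/87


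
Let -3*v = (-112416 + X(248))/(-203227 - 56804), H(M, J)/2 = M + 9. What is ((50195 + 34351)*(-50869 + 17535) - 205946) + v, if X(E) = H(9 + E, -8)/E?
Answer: -136317088572249119/48365766 ≈ -2.8185e+9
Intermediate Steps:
H(M, J) = 18 + 2*M (H(M, J) = 2*(M + 9) = 2*(9 + M) = 18 + 2*M)
X(E) = (36 + 2*E)/E (X(E) = (18 + 2*(9 + E))/E = (18 + (18 + 2*E))/E = (36 + 2*E)/E)
v = -6969659/48365766 (v = -(-112416 + (2 + 36/248))/(3*(-203227 - 56804)) = -(-112416 + (2 + 36*(1/248)))/(3*(-260031)) = -(-112416 + (2 + 9/62))*(-1)/(3*260031) = -(-112416 + 133/62)*(-1)/(3*260031) = -(-6969659)*(-1)/(186*260031) = -⅓*6969659/16121922 = -6969659/48365766 ≈ -0.14410)
((50195 + 34351)*(-50869 + 17535) - 205946) + v = ((50195 + 34351)*(-50869 + 17535) - 205946) - 6969659/48365766 = (84546*(-33334) - 205946) - 6969659/48365766 = (-2818256364 - 205946) - 6969659/48365766 = -2818462310 - 6969659/48365766 = -136317088572249119/48365766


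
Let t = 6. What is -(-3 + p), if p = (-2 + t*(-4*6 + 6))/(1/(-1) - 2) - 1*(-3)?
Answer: -110/3 ≈ -36.667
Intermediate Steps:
p = 119/3 (p = (-2 + 6*(-4*6 + 6))/(1/(-1) - 2) - 1*(-3) = (-2 + 6*(-24 + 6))/(-1 - 2) + 3 = (-2 + 6*(-18))/(-3) + 3 = (-2 - 108)*(-1/3) + 3 = -110*(-1/3) + 3 = 110/3 + 3 = 119/3 ≈ 39.667)
-(-3 + p) = -(-3 + 119/3) = -1*110/3 = -110/3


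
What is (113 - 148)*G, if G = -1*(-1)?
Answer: -35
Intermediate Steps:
G = 1
(113 - 148)*G = (113 - 148)*1 = -35*1 = -35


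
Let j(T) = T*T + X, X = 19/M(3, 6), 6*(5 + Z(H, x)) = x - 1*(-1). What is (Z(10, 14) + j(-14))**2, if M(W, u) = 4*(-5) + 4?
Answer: 9467929/256 ≈ 36984.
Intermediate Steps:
M(W, u) = -16 (M(W, u) = -20 + 4 = -16)
Z(H, x) = -29/6 + x/6 (Z(H, x) = -5 + (x - 1*(-1))/6 = -5 + (x + 1)/6 = -5 + (1 + x)/6 = -5 + (1/6 + x/6) = -29/6 + x/6)
X = -19/16 (X = 19/(-16) = 19*(-1/16) = -19/16 ≈ -1.1875)
j(T) = -19/16 + T**2 (j(T) = T*T - 19/16 = T**2 - 19/16 = -19/16 + T**2)
(Z(10, 14) + j(-14))**2 = ((-29/6 + (1/6)*14) + (-19/16 + (-14)**2))**2 = ((-29/6 + 7/3) + (-19/16 + 196))**2 = (-5/2 + 3117/16)**2 = (3077/16)**2 = 9467929/256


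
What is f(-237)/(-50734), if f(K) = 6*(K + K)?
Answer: 1422/25367 ≈ 0.056057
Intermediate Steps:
f(K) = 12*K (f(K) = 6*(2*K) = 12*K)
f(-237)/(-50734) = (12*(-237))/(-50734) = -2844*(-1/50734) = 1422/25367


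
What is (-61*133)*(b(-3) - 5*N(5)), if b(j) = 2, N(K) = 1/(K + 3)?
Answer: -89243/8 ≈ -11155.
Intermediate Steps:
N(K) = 1/(3 + K)
(-61*133)*(b(-3) - 5*N(5)) = (-61*133)*(2 - 5/(3 + 5)) = -8113*(2 - 5/8) = -8113*11/8 = -89243/8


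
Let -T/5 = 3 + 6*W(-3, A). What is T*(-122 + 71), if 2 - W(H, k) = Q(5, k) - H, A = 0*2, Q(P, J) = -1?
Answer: 765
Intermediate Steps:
A = 0
W(H, k) = 3 + H (W(H, k) = 2 - (-1 - H) = 2 + (1 + H) = 3 + H)
T = -15 (T = -5*(3 + 6*(3 - 3)) = -5*(3 + 6*0) = -5*(3 + 0) = -5*3 = -15)
T*(-122 + 71) = -15*(-122 + 71) = -15*(-51) = 765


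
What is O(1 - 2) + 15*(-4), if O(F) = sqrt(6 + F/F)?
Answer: -60 + sqrt(7) ≈ -57.354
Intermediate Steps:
O(F) = sqrt(7) (O(F) = sqrt(6 + 1) = sqrt(7))
O(1 - 2) + 15*(-4) = sqrt(7) + 15*(-4) = sqrt(7) - 60 = -60 + sqrt(7)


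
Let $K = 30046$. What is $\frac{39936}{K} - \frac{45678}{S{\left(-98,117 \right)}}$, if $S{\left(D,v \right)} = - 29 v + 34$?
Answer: $\frac{753293106}{50462257} \approx 14.928$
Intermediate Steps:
$S{\left(D,v \right)} = 34 - 29 v$
$\frac{39936}{K} - \frac{45678}{S{\left(-98,117 \right)}} = \frac{39936}{30046} - \frac{45678}{34 - 3393} = 39936 \cdot \frac{1}{30046} - \frac{45678}{34 - 3393} = \frac{19968}{15023} - \frac{45678}{-3359} = \frac{19968}{15023} - - \frac{45678}{3359} = \frac{19968}{15023} + \frac{45678}{3359} = \frac{753293106}{50462257}$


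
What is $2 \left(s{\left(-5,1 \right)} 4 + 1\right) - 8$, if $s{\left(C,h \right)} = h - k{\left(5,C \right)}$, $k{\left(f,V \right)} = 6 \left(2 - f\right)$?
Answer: $146$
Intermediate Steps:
$k{\left(f,V \right)} = 12 - 6 f$
$s{\left(C,h \right)} = 18 + h$ ($s{\left(C,h \right)} = h - \left(12 - 30\right) = h - -18 = h + 18 = 18 + h$)
$2 \left(s{\left(-5,1 \right)} 4 + 1\right) - 8 = 2 \left(\left(18 + 1\right) 4 + 1\right) - 8 = 2 \left(19 \cdot 4 + 1\right) - 8 = 2 \left(76 + 1\right) - 8 = 2 \cdot 77 - 8 = 154 - 8 = 146$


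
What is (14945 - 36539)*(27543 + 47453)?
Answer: -1619463624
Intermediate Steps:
(14945 - 36539)*(27543 + 47453) = -21594*74996 = -1619463624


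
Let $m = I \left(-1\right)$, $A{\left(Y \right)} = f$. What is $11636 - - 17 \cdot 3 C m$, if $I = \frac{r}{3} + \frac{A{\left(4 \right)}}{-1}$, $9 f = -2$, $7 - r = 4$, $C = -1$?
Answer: $\frac{35095}{3} \approx 11698.0$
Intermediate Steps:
$r = 3$ ($r = 7 - 4 = 3$)
$f = - \frac{2}{9}$ ($f = \frac{1}{9} \left(-2\right) = - \frac{2}{9} \approx -0.22222$)
$A{\left(Y \right)} = - \frac{2}{9}$
$I = \frac{11}{9}$ ($I = \frac{3}{3} - \frac{2}{9 \left(-1\right)} = 3 \cdot \frac{1}{3} - - \frac{2}{9} = 1 + \frac{2}{9} = \frac{11}{9} \approx 1.2222$)
$m = - \frac{11}{9}$ ($m = \frac{11}{9} \left(-1\right) = - \frac{11}{9} \approx -1.2222$)
$11636 - - 17 \cdot 3 C m = 11636 - - 17 \cdot 3 \left(-1\right) \left(- \frac{11}{9}\right) = 11636 - \left(-17\right) \left(-3\right) \left(- \frac{11}{9}\right) = 11636 - 51 \left(- \frac{11}{9}\right) = 11636 - - \frac{187}{3} = 11636 + \frac{187}{3} = \frac{35095}{3}$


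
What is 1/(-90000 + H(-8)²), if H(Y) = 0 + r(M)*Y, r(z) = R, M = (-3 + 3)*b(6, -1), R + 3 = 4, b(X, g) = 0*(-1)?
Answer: -1/89936 ≈ -1.1119e-5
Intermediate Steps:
b(X, g) = 0
R = 1 (R = -3 + 4 = 1)
M = 0 (M = (-3 + 3)*0 = 0*0 = 0)
r(z) = 1
H(Y) = Y (H(Y) = 0 + 1*Y = 0 + Y = Y)
1/(-90000 + H(-8)²) = 1/(-90000 + (-8)²) = 1/(-90000 + 64) = 1/(-89936) = -1/89936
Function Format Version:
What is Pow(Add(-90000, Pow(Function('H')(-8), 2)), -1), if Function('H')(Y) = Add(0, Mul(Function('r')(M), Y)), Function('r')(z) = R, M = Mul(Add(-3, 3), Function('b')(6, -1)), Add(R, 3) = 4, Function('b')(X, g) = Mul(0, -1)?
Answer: Rational(-1, 89936) ≈ -1.1119e-5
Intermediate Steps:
Function('b')(X, g) = 0
R = 1 (R = Add(-3, 4) = 1)
M = 0 (M = Mul(Add(-3, 3), 0) = Mul(0, 0) = 0)
Function('r')(z) = 1
Function('H')(Y) = Y (Function('H')(Y) = Add(0, Mul(1, Y)) = Add(0, Y) = Y)
Pow(Add(-90000, Pow(Function('H')(-8), 2)), -1) = Pow(Add(-90000, Pow(-8, 2)), -1) = Pow(Add(-90000, 64), -1) = Pow(-89936, -1) = Rational(-1, 89936)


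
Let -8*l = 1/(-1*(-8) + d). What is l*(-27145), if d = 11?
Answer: 27145/152 ≈ 178.59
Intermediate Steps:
l = -1/152 (l = -1/(8*(-1*(-8) + 11)) = -1/(8*(8 + 11)) = -⅛/19 = -⅛*1/19 = -1/152 ≈ -0.0065789)
l*(-27145) = -1/152*(-27145) = 27145/152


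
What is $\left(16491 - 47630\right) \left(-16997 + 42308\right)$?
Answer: $-788159229$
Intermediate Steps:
$\left(16491 - 47630\right) \left(-16997 + 42308\right) = \left(-31139\right) 25311 = -788159229$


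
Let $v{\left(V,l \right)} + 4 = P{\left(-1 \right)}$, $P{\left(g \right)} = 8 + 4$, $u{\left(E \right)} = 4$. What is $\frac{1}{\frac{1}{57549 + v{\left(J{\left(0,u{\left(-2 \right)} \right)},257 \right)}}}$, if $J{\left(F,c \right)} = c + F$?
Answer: $57557$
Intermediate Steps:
$P{\left(g \right)} = 12$
$J{\left(F,c \right)} = F + c$
$v{\left(V,l \right)} = 8$ ($v{\left(V,l \right)} = -4 + 12 = 8$)
$\frac{1}{\frac{1}{57549 + v{\left(J{\left(0,u{\left(-2 \right)} \right)},257 \right)}}} = \frac{1}{\frac{1}{57549 + 8}} = \frac{1}{\frac{1}{57557}} = 57557$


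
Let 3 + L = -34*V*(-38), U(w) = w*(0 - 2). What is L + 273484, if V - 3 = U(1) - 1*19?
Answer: 250225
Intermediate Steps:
U(w) = -2*w (U(w) = w*(-2) = -2*w)
V = -18 (V = 3 + (-2*1 - 1*19) = 3 + (-2 - 19) = 3 - 21 = -18)
L = -23259 (L = -3 - 34*(-18)*(-38) = -3 + 612*(-38) = -3 - 23256 = -23259)
L + 273484 = -23259 + 273484 = 250225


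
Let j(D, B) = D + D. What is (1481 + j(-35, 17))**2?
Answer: 1990921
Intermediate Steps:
j(D, B) = 2*D
(1481 + j(-35, 17))**2 = (1481 + 2*(-35))**2 = (1481 - 70)**2 = 1411**2 = 1990921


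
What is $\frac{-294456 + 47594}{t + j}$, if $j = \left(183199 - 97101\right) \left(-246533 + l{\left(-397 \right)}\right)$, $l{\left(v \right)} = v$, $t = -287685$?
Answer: $\frac{246862}{21260466825} \approx 1.1611 \cdot 10^{-5}$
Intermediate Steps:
$j = -21260179140$ ($j = \left(183199 - 97101\right) \left(-246533 - 397\right) = 86098 \left(-246930\right) = -21260179140$)
$\frac{-294456 + 47594}{t + j} = \frac{-294456 + 47594}{-287685 - 21260179140} = - \frac{246862}{-21260466825} = \left(-246862\right) \left(- \frac{1}{21260466825}\right) = \frac{246862}{21260466825}$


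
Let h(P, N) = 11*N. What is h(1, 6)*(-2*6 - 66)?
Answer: -5148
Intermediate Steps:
h(1, 6)*(-2*6 - 66) = (11*6)*(-2*6 - 66) = 66*(-12 - 66) = 66*(-78) = -5148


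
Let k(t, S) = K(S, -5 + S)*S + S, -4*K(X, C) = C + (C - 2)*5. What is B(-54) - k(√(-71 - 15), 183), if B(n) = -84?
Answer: 96273/2 ≈ 48137.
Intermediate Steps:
K(X, C) = 5/2 - 3*C/2 (K(X, C) = -(C + (C - 2)*5)/4 = -(C + (-2 + C)*5)/4 = -(C + (-10 + 5*C))/4 = -(-10 + 6*C)/4 = 5/2 - 3*C/2)
k(t, S) = S + S*(10 - 3*S/2) (k(t, S) = (5/2 - 3*(-5 + S)/2)*S + S = (5/2 + (15/2 - 3*S/2))*S + S = (10 - 3*S/2)*S + S = S*(10 - 3*S/2) + S = S + S*(10 - 3*S/2))
B(-54) - k(√(-71 - 15), 183) = -84 - 183*(22 - 3*183)/2 = -84 - 183*(22 - 549)/2 = -84 - 183*(-527)/2 = -84 - 1*(-96441/2) = -84 + 96441/2 = 96273/2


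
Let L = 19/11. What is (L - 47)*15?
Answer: -7470/11 ≈ -679.09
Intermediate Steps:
L = 19/11 (L = 19*(1/11) = 19/11 ≈ 1.7273)
(L - 47)*15 = (19/11 - 47)*15 = -498/11*15 = -7470/11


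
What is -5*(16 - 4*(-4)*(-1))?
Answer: 0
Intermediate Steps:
-5*(16 - 4*(-4)*(-1)) = -5*(16 + 16*(-1)) = -5*(16 - 16) = -5*0 = 0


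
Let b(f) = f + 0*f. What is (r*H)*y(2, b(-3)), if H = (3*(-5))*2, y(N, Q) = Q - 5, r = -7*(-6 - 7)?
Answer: 21840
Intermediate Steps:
b(f) = f (b(f) = f + 0 = f)
r = 91 (r = -7*(-13) = 91)
y(N, Q) = -5 + Q
H = -30 (H = -15*2 = -30)
(r*H)*y(2, b(-3)) = (91*(-30))*(-5 - 3) = -2730*(-8) = 21840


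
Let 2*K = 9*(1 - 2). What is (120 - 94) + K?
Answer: 43/2 ≈ 21.500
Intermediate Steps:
K = -9/2 (K = (9*(1 - 2))/2 = (9*(-1))/2 = (½)*(-9) = -9/2 ≈ -4.5000)
(120 - 94) + K = (120 - 94) - 9/2 = 26 - 9/2 = 43/2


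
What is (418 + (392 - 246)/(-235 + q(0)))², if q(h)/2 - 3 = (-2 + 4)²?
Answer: 8506741824/48841 ≈ 1.7417e+5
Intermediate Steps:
q(h) = 14 (q(h) = 6 + 2*(-2 + 4)² = 6 + 2*2² = 6 + 2*4 = 6 + 8 = 14)
(418 + (392 - 246)/(-235 + q(0)))² = (418 + (392 - 246)/(-235 + 14))² = (418 + 146/(-221))² = (418 + 146*(-1/221))² = (418 - 146/221)² = (92232/221)² = 8506741824/48841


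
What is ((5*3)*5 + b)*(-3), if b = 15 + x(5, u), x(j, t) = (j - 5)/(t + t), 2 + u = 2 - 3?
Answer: -270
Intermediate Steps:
u = -3 (u = -2 + (2 - 3) = -2 - 1 = -3)
x(j, t) = (-5 + j)/(2*t) (x(j, t) = (-5 + j)/((2*t)) = (-5 + j)*(1/(2*t)) = (-5 + j)/(2*t))
b = 15 (b = 15 + (½)*(-5 + 5)/(-3) = 15 + (½)*(-⅓)*0 = 15 + 0 = 15)
((5*3)*5 + b)*(-3) = ((5*3)*5 + 15)*(-3) = (15*5 + 15)*(-3) = (75 + 15)*(-3) = 90*(-3) = -270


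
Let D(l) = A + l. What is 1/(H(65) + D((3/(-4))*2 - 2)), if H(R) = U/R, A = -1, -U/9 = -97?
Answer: 130/1161 ≈ 0.11197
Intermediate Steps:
U = 873 (U = -9*(-97) = 873)
H(R) = 873/R
D(l) = -1 + l
1/(H(65) + D((3/(-4))*2 - 2)) = 1/(873/65 + (-1 + ((3/(-4))*2 - 2))) = 1/(873*(1/65) + (-1 + ((3*(-¼))*2 - 2))) = 1/(873/65 + (-1 + (-¾*2 - 2))) = 1/(873/65 + (-1 + (-3/2 - 2))) = 1/(873/65 + (-1 - 7/2)) = 1/(873/65 - 9/2) = 1/(1161/130) = 130/1161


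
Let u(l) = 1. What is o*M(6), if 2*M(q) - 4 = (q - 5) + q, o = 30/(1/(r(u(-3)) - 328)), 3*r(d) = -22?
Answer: -55330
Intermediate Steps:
r(d) = -22/3 (r(d) = (⅓)*(-22) = -22/3)
o = -10060 (o = 30/(1/(-22/3 - 328)) = 30/(1/(-1006/3)) = 30/(-3/1006) = 30*(-1006/3) = -10060)
M(q) = -½ + q (M(q) = 2 + ((q - 5) + q)/2 = 2 + ((-5 + q) + q)/2 = 2 + (-5 + 2*q)/2 = 2 + (-5/2 + q) = -½ + q)
o*M(6) = -10060*(-½ + 6) = -10060*11/2 = -55330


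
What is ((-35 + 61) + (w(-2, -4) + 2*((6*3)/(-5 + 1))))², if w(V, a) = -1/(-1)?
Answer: 324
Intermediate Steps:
w(V, a) = 1 (w(V, a) = -1*(-1) = 1)
((-35 + 61) + (w(-2, -4) + 2*((6*3)/(-5 + 1))))² = ((-35 + 61) + (1 + 2*((6*3)/(-5 + 1))))² = (26 + (1 + 2*(18/(-4))))² = (26 + (1 + 2*(18*(-¼))))² = (26 + (1 + 2*(-9/2)))² = (26 + (1 - 9))² = (26 - 8)² = 18² = 324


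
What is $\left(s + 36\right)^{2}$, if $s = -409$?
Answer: $139129$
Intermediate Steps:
$\left(s + 36\right)^{2} = \left(-409 + 36\right)^{2} = \left(-373\right)^{2} = 139129$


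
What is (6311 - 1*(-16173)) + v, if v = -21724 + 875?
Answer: 1635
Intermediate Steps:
v = -20849
(6311 - 1*(-16173)) + v = (6311 - 1*(-16173)) - 20849 = (6311 + 16173) - 20849 = 22484 - 20849 = 1635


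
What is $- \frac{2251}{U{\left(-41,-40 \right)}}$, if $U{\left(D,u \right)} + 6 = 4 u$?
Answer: $\frac{2251}{166} \approx 13.56$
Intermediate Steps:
$U{\left(D,u \right)} = -6 + 4 u$
$- \frac{2251}{U{\left(-41,-40 \right)}} = - \frac{2251}{-6 + 4 \left(-40\right)} = - \frac{2251}{-6 - 160} = - \frac{2251}{-166} = \left(-2251\right) \left(- \frac{1}{166}\right) = \frac{2251}{166}$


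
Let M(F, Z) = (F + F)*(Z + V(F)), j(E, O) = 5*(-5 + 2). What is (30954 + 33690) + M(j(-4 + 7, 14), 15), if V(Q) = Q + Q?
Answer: 65094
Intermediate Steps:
V(Q) = 2*Q
j(E, O) = -15 (j(E, O) = 5*(-3) = -15)
M(F, Z) = 2*F*(Z + 2*F) (M(F, Z) = (F + F)*(Z + 2*F) = (2*F)*(Z + 2*F) = 2*F*(Z + 2*F))
(30954 + 33690) + M(j(-4 + 7, 14), 15) = (30954 + 33690) + 2*(-15)*(15 + 2*(-15)) = 64644 + 2*(-15)*(15 - 30) = 64644 + 2*(-15)*(-15) = 64644 + 450 = 65094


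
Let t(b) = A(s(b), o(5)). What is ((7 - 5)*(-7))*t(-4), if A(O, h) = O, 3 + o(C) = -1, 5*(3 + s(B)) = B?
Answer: 266/5 ≈ 53.200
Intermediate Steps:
s(B) = -3 + B/5
o(C) = -4 (o(C) = -3 - 1 = -4)
t(b) = -3 + b/5
((7 - 5)*(-7))*t(-4) = ((7 - 5)*(-7))*(-3 + (⅕)*(-4)) = (2*(-7))*(-3 - ⅘) = -14*(-19/5) = 266/5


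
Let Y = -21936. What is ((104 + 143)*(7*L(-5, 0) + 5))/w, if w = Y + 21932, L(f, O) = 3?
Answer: -3211/2 ≈ -1605.5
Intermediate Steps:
w = -4 (w = -21936 + 21932 = -4)
((104 + 143)*(7*L(-5, 0) + 5))/w = ((104 + 143)*(7*3 + 5))/(-4) = (247*(21 + 5))*(-¼) = (247*26)*(-¼) = 6422*(-¼) = -3211/2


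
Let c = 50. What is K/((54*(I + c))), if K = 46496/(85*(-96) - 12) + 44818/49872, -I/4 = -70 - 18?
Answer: -81358159/368632578528 ≈ -0.00022070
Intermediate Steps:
I = 352 (I = -4*(-70 - 18) = -4*(-88) = 352)
K = -81358159/16981416 (K = 46496/(-8160 - 12) + 44818*(1/49872) = 46496/(-8172) + 22409/24936 = 46496*(-1/8172) + 22409/24936 = -11624/2043 + 22409/24936 = -81358159/16981416 ≈ -4.7910)
K/((54*(I + c))) = -81358159*1/(54*(352 + 50))/16981416 = -81358159/(16981416*(54*402)) = -81358159/16981416/21708 = -81358159/16981416*1/21708 = -81358159/368632578528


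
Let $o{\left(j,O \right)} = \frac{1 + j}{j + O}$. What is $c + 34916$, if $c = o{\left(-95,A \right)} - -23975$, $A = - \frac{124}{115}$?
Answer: $\frac{650697469}{11049} \approx 58892.0$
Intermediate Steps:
$A = - \frac{124}{115}$ ($A = \left(-124\right) \frac{1}{115} = - \frac{124}{115} \approx -1.0783$)
$o{\left(j,O \right)} = \frac{1 + j}{O + j}$
$c = \frac{264910585}{11049}$ ($c = \frac{1 - 95}{- \frac{124}{115} - 95} - -23975 = \frac{1}{- \frac{11049}{115}} \left(-94\right) + 23975 = \left(- \frac{115}{11049}\right) \left(-94\right) + 23975 = \frac{10810}{11049} + 23975 = \frac{264910585}{11049} \approx 23976.0$)
$c + 34916 = \frac{264910585}{11049} + 34916 = \frac{650697469}{11049}$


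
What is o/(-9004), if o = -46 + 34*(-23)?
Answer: 207/2251 ≈ 0.091959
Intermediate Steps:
o = -828 (o = -46 - 782 = -828)
o/(-9004) = -828/(-9004) = -828*(-1/9004) = 207/2251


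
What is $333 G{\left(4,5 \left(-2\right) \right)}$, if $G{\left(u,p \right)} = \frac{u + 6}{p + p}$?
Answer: $- \frac{333}{2} \approx -166.5$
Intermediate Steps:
$G{\left(u,p \right)} = \frac{6 + u}{2 p}$
$333 G{\left(4,5 \left(-2\right) \right)} = 333 \frac{6 + 4}{2 \cdot 5 \left(-2\right)} = 333 \cdot \frac{1}{2} \frac{1}{-10} \cdot 10 = 333 \cdot \frac{1}{2} \left(- \frac{1}{10}\right) 10 = 333 \left(- \frac{1}{2}\right) = - \frac{333}{2}$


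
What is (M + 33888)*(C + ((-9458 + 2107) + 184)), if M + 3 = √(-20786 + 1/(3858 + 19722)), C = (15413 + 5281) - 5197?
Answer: 282262050 + 833*I*√321037690745/393 ≈ 2.8226e+8 + 1.201e+6*I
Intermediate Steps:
C = 15497 (C = 20694 - 5197 = 15497)
M = -3 + I*√321037690745/3930 (M = -3 + √(-20786 + 1/(3858 + 19722)) = -3 + √(-20786 + 1/23580) = -3 + √(-490133879/23580) = -3 + I*√321037690745/3930 ≈ -3.0 + 144.17*I)
(M + 33888)*(C + ((-9458 + 2107) + 184)) = ((-3 + I*√321037690745/3930) + 33888)*(15497 + ((-9458 + 2107) + 184)) = (33885 + I*√321037690745/3930)*(15497 + (-7351 + 184)) = (33885 + I*√321037690745/3930)*(15497 - 7167) = (33885 + I*√321037690745/3930)*8330 = 282262050 + 833*I*√321037690745/393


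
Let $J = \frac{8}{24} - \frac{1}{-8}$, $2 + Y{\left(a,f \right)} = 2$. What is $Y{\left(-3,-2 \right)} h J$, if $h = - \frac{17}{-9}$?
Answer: $0$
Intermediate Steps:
$Y{\left(a,f \right)} = 0$ ($Y{\left(a,f \right)} = -2 + 2 = 0$)
$h = \frac{17}{9}$ ($h = \left(-17\right) \left(- \frac{1}{9}\right) = \frac{17}{9} \approx 1.8889$)
$J = \frac{11}{24}$ ($J = 8 \cdot \frac{1}{24} - - \frac{1}{8} = \frac{1}{3} + \frac{1}{8} = \frac{11}{24} \approx 0.45833$)
$Y{\left(-3,-2 \right)} h J = 0 \cdot \frac{17}{9} \cdot \frac{11}{24} = 0 \cdot \frac{11}{24} = 0$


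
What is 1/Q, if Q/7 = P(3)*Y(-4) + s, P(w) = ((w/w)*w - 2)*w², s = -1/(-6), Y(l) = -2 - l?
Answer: 6/763 ≈ 0.0078637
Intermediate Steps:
s = ⅙ (s = -1*(-⅙) = ⅙ ≈ 0.16667)
P(w) = w²*(-2 + w) (P(w) = (1*w - 2)*w² = (w - 2)*w² = (-2 + w)*w² = w²*(-2 + w))
Q = 763/6 (Q = 7*((3²*(-2 + 3))*(-2 - 1*(-4)) + ⅙) = 7*((9*1)*(-2 + 4) + ⅙) = 7*(9*2 + ⅙) = 7*(18 + ⅙) = 7*(109/6) = 763/6 ≈ 127.17)
1/Q = 1/(763/6) = 6/763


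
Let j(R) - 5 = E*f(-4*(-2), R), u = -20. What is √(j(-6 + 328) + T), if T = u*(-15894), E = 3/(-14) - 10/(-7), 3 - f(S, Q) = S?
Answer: √62304270/14 ≈ 563.81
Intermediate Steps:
f(S, Q) = 3 - S
E = 17/14 (E = 3*(-1/14) - 10*(-⅐) = -3/14 + 10/7 = 17/14 ≈ 1.2143)
j(R) = -15/14 (j(R) = 5 + 17*(3 - (-4)*(-2))/14 = 5 + 17*(3 - 1*8)/14 = 5 + 17*(3 - 8)/14 = 5 + (17/14)*(-5) = 5 - 85/14 = -15/14)
T = 317880 (T = -20*(-15894) = 317880)
√(j(-6 + 328) + T) = √(-15/14 + 317880) = √(4450305/14) = √62304270/14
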